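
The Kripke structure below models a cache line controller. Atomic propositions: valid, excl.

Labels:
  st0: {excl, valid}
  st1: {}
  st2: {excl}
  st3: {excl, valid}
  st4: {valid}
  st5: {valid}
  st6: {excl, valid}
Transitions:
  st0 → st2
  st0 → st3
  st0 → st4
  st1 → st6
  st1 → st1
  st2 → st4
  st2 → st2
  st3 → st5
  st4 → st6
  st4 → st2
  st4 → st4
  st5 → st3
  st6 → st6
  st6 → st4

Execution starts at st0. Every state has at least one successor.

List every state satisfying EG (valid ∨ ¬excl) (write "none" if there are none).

{st0, st1, st3, st4, st5, st6}

States satisfying valid ∨ ¬excl: {st0, st1, st3, st4, st5, st6}.
States satisfying EG (valid ∨ ¬excl): {st0, st1, st3, st4, st5, st6}.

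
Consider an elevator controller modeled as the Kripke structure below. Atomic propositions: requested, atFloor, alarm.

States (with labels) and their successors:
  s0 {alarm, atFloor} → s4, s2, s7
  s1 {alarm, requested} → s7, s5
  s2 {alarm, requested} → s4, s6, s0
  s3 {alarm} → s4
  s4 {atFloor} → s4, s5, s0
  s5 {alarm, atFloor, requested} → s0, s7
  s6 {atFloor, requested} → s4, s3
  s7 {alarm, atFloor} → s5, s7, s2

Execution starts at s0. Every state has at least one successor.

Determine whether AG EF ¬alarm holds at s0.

States satisfying EF ¬alarm: {s0, s1, s2, s3, s4, s5, s6, s7}.
States satisfying AG EF ¬alarm: {s0, s1, s2, s3, s4, s5, s6, s7}.
Every state reachable from s0 satisfies EF ¬alarm.
s0 ∈ Sat(AG EF ¬alarm).

Yes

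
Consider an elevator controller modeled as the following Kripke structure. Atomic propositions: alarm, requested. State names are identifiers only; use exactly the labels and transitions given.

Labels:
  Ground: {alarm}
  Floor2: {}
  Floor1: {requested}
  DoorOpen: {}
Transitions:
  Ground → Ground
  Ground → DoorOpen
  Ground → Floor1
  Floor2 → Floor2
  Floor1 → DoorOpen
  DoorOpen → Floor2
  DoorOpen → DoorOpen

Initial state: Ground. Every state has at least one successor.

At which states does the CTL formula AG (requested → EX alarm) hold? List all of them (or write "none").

States satisfying requested → EX alarm: {Ground, Floor2, DoorOpen}.
States satisfying AG (requested → EX alarm): {Floor2, DoorOpen}.

{Floor2, DoorOpen}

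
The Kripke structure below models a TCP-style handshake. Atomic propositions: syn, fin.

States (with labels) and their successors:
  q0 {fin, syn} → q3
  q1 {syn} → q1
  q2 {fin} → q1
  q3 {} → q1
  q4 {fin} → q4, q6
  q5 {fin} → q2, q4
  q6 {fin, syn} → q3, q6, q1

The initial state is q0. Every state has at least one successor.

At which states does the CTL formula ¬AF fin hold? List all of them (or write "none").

{q1, q3}

States satisfying fin: {q0, q2, q4, q5, q6}.
States satisfying AF fin: {q0, q2, q4, q5, q6}.
States satisfying ¬AF fin: {q1, q3}.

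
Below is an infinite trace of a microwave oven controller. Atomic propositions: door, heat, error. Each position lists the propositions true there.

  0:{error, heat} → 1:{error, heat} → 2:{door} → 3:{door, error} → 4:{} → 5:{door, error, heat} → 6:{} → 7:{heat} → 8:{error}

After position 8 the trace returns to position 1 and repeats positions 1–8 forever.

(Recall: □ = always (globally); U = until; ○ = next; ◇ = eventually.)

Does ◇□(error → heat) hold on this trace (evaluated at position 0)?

No

□(error → heat) is false at every position 0..8, so it never becomes true and ◇□(error → heat) fails.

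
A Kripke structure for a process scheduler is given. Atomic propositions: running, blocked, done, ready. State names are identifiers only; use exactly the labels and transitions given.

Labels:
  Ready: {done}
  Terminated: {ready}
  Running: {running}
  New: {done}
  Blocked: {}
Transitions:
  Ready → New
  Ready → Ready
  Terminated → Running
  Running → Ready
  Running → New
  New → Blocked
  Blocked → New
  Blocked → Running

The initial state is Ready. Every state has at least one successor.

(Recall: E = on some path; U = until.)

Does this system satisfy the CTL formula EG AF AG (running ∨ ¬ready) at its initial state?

States satisfying AF AG (running ∨ ¬ready): {Ready, Terminated, Running, New, Blocked}.
States satisfying EG AF AG (running ∨ ¬ready): {Ready, Terminated, Running, New, Blocked}.
Ready ∈ Sat(EG AF AG (running ∨ ¬ready)).

Satisfied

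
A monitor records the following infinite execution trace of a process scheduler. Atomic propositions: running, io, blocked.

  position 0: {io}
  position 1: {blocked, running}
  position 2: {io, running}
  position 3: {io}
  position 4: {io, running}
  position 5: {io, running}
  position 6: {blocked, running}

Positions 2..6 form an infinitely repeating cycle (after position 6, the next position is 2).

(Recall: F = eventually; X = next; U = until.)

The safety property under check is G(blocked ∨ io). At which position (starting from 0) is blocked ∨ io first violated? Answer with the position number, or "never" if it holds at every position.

never

blocked ∨ io holds at every position 0..6, and those are all the positions the trace ever visits, so the invariant G(blocked ∨ io) is never violated.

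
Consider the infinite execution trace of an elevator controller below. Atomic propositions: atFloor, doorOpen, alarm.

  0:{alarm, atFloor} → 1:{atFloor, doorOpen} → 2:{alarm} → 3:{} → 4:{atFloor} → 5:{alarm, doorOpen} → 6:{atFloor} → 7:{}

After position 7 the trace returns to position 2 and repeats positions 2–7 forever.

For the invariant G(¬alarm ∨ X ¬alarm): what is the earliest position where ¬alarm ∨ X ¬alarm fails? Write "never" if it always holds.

never

¬alarm ∨ X ¬alarm holds at every position 0..7, and those are all the positions the trace ever visits, so the invariant G(¬alarm ∨ X ¬alarm) is never violated.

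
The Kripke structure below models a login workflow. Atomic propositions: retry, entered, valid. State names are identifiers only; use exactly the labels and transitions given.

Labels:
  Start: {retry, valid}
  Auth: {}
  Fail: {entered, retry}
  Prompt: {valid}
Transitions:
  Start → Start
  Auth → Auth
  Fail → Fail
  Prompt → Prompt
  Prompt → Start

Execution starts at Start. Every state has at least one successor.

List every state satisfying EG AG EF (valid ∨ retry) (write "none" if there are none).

States satisfying AG EF (valid ∨ retry): {Start, Fail, Prompt}.
States satisfying EG AG EF (valid ∨ retry): {Start, Fail, Prompt}.

{Start, Fail, Prompt}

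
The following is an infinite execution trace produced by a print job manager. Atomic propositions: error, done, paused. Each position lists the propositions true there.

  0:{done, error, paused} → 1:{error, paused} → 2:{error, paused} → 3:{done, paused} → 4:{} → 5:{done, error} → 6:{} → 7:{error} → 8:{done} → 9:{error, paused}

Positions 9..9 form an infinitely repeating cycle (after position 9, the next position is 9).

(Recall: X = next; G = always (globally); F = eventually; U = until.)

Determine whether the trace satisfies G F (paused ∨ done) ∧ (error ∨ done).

F (paused ∨ done) holds at every position 0..9, and those are all positions ever visited, so G F (paused ∨ done) holds.
At position 0: G F (paused ∨ done) is true; error ∨ done is true; so G F (paused ∨ done) ∧ (error ∨ done) is true.

Satisfied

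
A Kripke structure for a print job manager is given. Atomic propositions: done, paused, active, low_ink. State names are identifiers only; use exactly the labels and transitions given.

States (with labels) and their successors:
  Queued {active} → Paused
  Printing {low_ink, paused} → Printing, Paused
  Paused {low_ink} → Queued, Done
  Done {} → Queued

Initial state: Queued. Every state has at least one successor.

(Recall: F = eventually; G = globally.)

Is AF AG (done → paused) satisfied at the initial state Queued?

Yes

States satisfying AG (done → paused): {Queued, Printing, Paused, Done}.
States satisfying AF AG (done → paused): {Queued, Printing, Paused, Done}.
Queued ∈ Sat(AF AG (done → paused)).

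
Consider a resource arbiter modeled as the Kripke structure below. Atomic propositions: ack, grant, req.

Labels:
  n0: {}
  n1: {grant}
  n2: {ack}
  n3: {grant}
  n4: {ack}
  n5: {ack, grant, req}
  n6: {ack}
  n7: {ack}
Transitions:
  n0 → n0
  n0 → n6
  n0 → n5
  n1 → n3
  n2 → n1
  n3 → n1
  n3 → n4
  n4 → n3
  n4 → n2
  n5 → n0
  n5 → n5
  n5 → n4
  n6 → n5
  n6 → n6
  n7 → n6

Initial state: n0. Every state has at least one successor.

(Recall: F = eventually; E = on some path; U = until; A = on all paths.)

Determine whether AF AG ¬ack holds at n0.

States satisfying AG ¬ack: ∅.
States satisfying AF AG ¬ack: ∅.
There is a path from n0 along which AG ¬ack never holds.
n0 ∉ Sat(AF AG ¬ack).

Violated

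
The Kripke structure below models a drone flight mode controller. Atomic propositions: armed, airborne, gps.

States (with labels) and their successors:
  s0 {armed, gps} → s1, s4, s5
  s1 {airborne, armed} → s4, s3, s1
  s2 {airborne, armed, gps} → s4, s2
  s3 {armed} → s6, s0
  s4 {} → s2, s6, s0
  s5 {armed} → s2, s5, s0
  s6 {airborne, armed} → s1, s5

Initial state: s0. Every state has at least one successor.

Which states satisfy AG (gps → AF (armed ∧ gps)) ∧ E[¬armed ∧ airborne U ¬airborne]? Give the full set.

States satisfying gps → AF (armed ∧ gps): {s0, s1, s2, s3, s4, s5, s6}.
States satisfying AG (gps → AF (armed ∧ gps)): {s0, s1, s2, s3, s4, s5, s6}.
States satisfying ¬armed ∧ airborne: ∅.
States satisfying ¬airborne: {s0, s3, s4, s5}.
States satisfying E[¬armed ∧ airborne U ¬airborne]: {s0, s3, s4, s5}.
States satisfying AG (gps → AF (armed ∧ gps)) ∧ E[¬armed ∧ airborne U ¬airborne]: {s0, s3, s4, s5}.

{s0, s3, s4, s5}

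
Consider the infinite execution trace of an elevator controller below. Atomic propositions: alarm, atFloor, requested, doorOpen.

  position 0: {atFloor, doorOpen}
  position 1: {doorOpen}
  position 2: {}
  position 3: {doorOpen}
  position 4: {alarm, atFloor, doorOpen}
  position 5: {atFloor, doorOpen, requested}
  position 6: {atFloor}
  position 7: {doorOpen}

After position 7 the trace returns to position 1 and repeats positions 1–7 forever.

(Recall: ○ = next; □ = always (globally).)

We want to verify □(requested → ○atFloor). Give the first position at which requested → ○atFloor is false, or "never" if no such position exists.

never

requested → ○atFloor holds at every position 0..7, and those are all the positions the trace ever visits, so the invariant □(requested → ○atFloor) is never violated.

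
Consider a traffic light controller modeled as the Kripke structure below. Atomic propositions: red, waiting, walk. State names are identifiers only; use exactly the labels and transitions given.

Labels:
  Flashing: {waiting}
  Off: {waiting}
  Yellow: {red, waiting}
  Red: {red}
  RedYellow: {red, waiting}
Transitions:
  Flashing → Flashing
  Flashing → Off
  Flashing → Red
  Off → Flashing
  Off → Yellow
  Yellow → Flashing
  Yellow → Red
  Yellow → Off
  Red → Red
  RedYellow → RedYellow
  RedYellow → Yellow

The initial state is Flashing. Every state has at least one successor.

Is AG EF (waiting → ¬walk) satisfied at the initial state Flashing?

States satisfying EF (waiting → ¬walk): {Flashing, Off, Yellow, Red, RedYellow}.
States satisfying AG EF (waiting → ¬walk): {Flashing, Off, Yellow, Red, RedYellow}.
Every state reachable from Flashing satisfies EF (waiting → ¬walk).
Flashing ∈ Sat(AG EF (waiting → ¬walk)).

Yes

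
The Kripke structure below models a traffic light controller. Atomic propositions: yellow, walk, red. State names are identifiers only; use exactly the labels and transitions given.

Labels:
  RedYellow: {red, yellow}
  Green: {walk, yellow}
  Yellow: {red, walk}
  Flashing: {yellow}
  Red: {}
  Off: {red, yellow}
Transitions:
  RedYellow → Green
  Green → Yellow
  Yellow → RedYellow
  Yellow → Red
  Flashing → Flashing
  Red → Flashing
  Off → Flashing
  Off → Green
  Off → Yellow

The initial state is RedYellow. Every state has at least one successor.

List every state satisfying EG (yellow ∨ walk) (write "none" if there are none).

States satisfying yellow ∨ walk: {RedYellow, Green, Yellow, Flashing, Off}.
States satisfying EG (yellow ∨ walk): {RedYellow, Green, Yellow, Flashing, Off}.

{RedYellow, Green, Yellow, Flashing, Off}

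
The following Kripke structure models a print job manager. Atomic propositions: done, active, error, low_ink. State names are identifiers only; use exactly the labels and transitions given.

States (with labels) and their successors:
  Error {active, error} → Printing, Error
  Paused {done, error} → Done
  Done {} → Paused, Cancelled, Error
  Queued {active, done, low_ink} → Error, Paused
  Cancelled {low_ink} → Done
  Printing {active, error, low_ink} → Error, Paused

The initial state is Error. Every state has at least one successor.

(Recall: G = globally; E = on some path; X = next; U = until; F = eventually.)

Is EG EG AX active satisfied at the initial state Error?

States satisfying EG AX active: {Error}.
States satisfying EG EG AX active: {Error}.
Error ∈ Sat(EG EG AX active).

Satisfied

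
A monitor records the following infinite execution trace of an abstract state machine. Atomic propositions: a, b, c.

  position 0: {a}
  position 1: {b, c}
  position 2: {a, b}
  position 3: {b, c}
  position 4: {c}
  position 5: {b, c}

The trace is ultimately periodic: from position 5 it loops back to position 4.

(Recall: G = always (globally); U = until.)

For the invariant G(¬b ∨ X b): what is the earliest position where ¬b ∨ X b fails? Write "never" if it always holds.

Check ¬b ∨ X b at each position in order: 0 ✓, 1 ✓, 2 ✓.
At position 3 the labels are {b, c} and the next position 4 has {c}, so ¬b ∨ X b is false there. This is the first violation.

3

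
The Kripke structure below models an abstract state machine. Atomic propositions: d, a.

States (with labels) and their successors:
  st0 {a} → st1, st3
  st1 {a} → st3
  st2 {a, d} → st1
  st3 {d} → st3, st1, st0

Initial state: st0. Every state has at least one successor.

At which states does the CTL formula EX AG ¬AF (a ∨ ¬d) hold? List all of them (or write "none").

States satisfying AG ¬AF (a ∨ ¬d): ∅.
States satisfying EX AG ¬AF (a ∨ ¬d): ∅.

none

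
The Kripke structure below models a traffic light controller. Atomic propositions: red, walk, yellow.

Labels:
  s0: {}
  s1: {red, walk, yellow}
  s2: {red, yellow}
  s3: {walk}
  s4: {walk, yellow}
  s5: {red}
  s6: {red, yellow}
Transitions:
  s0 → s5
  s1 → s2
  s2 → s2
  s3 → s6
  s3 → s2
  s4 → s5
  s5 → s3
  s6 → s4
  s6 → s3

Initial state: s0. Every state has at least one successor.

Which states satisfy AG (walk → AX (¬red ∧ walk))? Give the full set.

{s2}

States satisfying walk → AX (¬red ∧ walk): {s0, s2, s5, s6}.
States satisfying AG (walk → AX (¬red ∧ walk)): {s2}.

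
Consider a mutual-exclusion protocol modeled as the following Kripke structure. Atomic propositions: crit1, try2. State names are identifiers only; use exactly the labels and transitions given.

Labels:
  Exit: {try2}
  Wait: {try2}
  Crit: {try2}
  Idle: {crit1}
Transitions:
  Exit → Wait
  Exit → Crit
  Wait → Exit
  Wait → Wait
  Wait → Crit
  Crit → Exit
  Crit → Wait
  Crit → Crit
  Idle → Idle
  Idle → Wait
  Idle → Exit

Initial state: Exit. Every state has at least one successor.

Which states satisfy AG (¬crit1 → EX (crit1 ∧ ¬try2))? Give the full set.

none

States satisfying ¬crit1 → EX (crit1 ∧ ¬try2): {Idle}.
States satisfying AG (¬crit1 → EX (crit1 ∧ ¬try2)): ∅.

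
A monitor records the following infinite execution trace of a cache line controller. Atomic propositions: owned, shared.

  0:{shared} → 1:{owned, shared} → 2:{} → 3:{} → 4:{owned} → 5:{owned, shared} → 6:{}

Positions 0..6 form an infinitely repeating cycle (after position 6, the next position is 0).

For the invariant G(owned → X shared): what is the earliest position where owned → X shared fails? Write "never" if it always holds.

Check owned → X shared at each position in order: 0 ✓.
At position 1 the labels are {owned, shared} and the next position 2 has {}, so owned → X shared is false there. This is the first violation.

1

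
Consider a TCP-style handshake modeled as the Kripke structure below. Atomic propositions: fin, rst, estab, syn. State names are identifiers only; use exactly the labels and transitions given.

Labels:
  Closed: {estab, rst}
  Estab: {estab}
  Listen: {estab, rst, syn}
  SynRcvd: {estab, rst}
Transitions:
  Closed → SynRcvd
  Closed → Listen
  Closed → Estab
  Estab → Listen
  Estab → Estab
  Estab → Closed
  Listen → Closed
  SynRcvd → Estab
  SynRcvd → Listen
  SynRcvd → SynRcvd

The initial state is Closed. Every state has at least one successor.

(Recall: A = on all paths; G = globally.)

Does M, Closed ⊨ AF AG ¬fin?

States satisfying AG ¬fin: {Closed, Estab, Listen, SynRcvd}.
States satisfying AF AG ¬fin: {Closed, Estab, Listen, SynRcvd}.
Closed ∈ Sat(AF AG ¬fin).

Yes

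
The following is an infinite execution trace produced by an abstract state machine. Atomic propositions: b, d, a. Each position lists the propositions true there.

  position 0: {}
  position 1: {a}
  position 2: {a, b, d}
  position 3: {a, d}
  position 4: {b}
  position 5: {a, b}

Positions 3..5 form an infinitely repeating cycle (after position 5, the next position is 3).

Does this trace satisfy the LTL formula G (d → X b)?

d → X b must hold at every position from 0 onward. It fails at position 2, so G (d → X b) is false.
Positions where d holds: 2, 3.
Check X b at each: 2→fails, 3→ok.

Violated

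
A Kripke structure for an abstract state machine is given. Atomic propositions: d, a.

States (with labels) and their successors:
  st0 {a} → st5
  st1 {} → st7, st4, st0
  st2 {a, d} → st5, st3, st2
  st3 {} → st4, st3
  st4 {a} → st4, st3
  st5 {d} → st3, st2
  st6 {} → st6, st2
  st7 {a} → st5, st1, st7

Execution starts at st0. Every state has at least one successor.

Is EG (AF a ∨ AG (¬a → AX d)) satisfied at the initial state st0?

Does not hold

States satisfying AF a ∨ AG (¬a → AX d): {st0, st1, st2, st4, st7}.
States satisfying EG (AF a ∨ AG (¬a → AX d)): {st1, st2, st4, st7}.
No suitable path/successor from st0 witnesses the formula.
st0 ∉ Sat(EG (AF a ∨ AG (¬a → AX d))).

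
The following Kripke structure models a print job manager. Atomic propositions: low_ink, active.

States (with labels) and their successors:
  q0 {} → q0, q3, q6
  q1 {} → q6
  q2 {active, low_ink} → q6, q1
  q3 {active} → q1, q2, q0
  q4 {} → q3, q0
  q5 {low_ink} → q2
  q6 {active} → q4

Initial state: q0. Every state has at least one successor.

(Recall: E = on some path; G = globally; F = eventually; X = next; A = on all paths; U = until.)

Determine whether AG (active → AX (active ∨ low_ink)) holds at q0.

Violated

States satisfying active → AX (active ∨ low_ink): {q0, q1, q4, q5}.
States satisfying AG (active → AX (active ∨ low_ink)): ∅.
q2 is reachable from q0 and violates active → AX (active ∨ low_ink), so AG fails at q0.
q0 ∉ Sat(AG (active → AX (active ∨ low_ink))).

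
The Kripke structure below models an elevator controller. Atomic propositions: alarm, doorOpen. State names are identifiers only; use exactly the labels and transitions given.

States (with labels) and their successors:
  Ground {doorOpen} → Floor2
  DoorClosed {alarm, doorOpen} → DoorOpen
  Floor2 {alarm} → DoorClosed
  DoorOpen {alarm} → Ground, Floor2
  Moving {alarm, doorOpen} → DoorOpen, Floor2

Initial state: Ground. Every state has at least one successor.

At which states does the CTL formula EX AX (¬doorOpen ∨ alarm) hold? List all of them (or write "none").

{Ground, Floor2, DoorOpen, Moving}

States satisfying AX (¬doorOpen ∨ alarm): {Ground, DoorClosed, Floor2, Moving}.
States satisfying EX AX (¬doorOpen ∨ alarm): {Ground, Floor2, DoorOpen, Moving}.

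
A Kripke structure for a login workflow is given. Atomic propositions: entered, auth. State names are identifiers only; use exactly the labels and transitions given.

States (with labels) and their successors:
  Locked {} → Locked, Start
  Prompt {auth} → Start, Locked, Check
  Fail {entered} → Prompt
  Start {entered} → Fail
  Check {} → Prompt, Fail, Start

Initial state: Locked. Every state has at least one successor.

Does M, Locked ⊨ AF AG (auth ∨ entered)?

States satisfying AG (auth ∨ entered): ∅.
States satisfying AF AG (auth ∨ entered): ∅.
There is a path from Locked along which AG (auth ∨ entered) never holds.
Locked ∉ Sat(AF AG (auth ∨ entered)).

No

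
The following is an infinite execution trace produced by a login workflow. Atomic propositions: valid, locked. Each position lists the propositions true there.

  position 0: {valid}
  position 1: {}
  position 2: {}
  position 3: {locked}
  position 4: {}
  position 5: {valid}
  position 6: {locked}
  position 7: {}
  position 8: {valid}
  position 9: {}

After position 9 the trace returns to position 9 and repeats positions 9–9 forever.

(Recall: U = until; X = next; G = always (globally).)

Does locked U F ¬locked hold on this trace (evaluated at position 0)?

Yes

Walking from position 0: F ¬locked first holds at position 0, and locked holds at every earlier position along the way, so locked U F ¬locked holds.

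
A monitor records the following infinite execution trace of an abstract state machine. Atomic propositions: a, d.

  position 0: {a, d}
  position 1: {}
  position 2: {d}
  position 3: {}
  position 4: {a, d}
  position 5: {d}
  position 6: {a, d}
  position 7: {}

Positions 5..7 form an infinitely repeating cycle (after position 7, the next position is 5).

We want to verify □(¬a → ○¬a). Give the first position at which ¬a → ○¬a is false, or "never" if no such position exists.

3

Check ¬a → ○¬a at each position in order: 0 ✓, 1 ✓, 2 ✓.
At position 3 the labels are {} and the next position 4 has {a, d}, so ¬a → ○¬a is false there. This is the first violation.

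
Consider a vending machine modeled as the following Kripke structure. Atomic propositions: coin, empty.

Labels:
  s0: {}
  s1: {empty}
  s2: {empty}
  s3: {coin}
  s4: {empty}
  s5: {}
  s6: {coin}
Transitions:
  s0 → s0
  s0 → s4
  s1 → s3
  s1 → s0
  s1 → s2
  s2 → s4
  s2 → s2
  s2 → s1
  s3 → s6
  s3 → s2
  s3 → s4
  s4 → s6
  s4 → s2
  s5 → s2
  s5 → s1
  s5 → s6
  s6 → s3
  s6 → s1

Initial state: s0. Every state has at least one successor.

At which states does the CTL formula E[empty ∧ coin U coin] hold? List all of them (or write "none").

{s3, s6}

States satisfying empty ∧ coin: ∅.
States satisfying coin: {s3, s6}.
States satisfying E[empty ∧ coin U coin]: {s3, s6}.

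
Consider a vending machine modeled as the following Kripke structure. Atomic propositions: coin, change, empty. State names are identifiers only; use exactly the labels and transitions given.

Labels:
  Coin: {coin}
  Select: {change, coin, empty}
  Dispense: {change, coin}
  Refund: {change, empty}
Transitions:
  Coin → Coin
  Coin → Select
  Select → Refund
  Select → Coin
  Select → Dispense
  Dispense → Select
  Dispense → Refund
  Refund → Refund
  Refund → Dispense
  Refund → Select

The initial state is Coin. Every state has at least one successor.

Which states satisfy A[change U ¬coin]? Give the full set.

{Refund}

States satisfying change: {Select, Dispense, Refund}.
States satisfying ¬coin: {Refund}.
States satisfying A[change U ¬coin]: {Refund}.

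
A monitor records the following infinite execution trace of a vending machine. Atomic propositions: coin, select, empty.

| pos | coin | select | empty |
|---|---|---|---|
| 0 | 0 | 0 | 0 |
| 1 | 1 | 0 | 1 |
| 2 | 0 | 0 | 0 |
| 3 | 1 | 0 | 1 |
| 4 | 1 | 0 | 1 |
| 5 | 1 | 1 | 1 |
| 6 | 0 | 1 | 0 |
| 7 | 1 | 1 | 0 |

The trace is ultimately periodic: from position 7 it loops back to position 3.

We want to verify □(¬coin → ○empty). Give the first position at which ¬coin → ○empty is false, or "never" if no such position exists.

6

Check ¬coin → ○empty at each position in order: 0 ✓, 1 ✓, 2 ✓, 3 ✓, 4 ✓, 5 ✓.
At position 6 the labels are {select} and the next position 7 has {coin, select}, so ¬coin → ○empty is false there. This is the first violation.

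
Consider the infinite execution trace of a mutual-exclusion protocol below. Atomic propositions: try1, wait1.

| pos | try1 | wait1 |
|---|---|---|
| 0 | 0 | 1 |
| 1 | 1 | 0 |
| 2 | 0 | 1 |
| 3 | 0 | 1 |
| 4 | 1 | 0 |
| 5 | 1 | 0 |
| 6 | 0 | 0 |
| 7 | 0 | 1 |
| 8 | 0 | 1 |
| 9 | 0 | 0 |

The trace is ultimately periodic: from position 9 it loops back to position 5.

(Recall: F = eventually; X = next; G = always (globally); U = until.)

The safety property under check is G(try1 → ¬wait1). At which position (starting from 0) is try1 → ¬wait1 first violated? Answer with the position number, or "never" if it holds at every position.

try1 → ¬wait1 holds at every position 0..9, and those are all the positions the trace ever visits, so the invariant G(try1 → ¬wait1) is never violated.

never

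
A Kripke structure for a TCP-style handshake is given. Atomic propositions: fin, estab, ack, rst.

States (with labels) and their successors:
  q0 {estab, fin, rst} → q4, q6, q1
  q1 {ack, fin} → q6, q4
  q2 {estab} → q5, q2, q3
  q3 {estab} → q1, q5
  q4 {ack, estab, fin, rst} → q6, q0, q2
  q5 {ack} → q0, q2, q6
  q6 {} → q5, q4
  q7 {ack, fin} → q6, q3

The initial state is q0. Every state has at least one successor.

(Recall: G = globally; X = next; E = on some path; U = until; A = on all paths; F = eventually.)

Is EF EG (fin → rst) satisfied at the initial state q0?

Yes

States satisfying EG (fin → rst): {q0, q2, q3, q4, q5, q6}.
States satisfying EF EG (fin → rst): {q0, q1, q2, q3, q4, q5, q6, q7}.
Some path from q0 reaches a state where EG (fin → rst) holds.
q0 ∈ Sat(EF EG (fin → rst)).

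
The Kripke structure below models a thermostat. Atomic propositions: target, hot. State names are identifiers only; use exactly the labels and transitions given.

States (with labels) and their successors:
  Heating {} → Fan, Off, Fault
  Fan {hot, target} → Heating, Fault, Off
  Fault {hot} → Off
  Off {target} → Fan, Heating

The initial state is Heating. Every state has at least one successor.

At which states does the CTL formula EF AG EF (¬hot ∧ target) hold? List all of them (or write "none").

States satisfying AG EF (¬hot ∧ target): {Heating, Fan, Fault, Off}.
States satisfying EF AG EF (¬hot ∧ target): {Heating, Fan, Fault, Off}.

{Heating, Fan, Fault, Off}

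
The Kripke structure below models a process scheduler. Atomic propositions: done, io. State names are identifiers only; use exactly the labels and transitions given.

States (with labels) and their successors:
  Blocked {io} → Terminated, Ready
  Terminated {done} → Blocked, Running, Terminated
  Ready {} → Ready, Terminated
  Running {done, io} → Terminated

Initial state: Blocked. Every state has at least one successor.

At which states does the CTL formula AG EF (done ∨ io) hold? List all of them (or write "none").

{Blocked, Terminated, Ready, Running}

States satisfying EF (done ∨ io): {Blocked, Terminated, Ready, Running}.
States satisfying AG EF (done ∨ io): {Blocked, Terminated, Ready, Running}.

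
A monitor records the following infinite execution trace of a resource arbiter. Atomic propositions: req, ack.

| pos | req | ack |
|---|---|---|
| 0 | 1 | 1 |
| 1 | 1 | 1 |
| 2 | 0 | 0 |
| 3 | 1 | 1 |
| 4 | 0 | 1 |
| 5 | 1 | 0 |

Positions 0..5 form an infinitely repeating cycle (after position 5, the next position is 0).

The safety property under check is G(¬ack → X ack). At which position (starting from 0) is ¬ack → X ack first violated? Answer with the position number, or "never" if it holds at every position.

¬ack → X ack holds at every position 0..5, and those are all the positions the trace ever visits, so the invariant G(¬ack → X ack) is never violated.

never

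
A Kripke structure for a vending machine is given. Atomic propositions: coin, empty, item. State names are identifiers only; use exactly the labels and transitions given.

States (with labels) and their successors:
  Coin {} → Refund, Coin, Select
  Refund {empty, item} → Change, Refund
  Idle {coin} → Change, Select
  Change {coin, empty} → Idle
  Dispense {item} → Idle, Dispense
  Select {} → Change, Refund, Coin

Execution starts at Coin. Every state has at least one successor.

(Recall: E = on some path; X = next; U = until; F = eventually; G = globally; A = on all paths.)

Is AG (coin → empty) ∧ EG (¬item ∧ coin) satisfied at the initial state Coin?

States satisfying coin → empty: {Coin, Refund, Change, Dispense, Select}.
States satisfying AG (coin → empty): ∅.
States satisfying ¬item ∧ coin: {Idle, Change}.
States satisfying EG (¬item ∧ coin): {Idle, Change}.
States satisfying AG (coin → empty) ∧ EG (¬item ∧ coin): ∅.
Coin ∉ Sat(AG (coin → empty) ∧ EG (¬item ∧ coin)).

Violated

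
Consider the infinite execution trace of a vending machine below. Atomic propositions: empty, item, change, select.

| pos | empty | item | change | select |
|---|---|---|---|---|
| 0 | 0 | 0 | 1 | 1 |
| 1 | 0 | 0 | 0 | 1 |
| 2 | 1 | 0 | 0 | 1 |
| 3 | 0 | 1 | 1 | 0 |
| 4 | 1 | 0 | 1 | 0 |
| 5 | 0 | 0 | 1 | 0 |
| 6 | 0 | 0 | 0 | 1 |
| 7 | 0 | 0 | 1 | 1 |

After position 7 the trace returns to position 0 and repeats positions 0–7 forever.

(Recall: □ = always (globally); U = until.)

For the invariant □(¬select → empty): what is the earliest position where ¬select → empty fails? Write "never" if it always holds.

Check ¬select → empty at each position in order: 0 ✓, 1 ✓, 2 ✓.
At position 3 the labels are {change, item}, so ¬select → empty is false there. This is the first violation.

3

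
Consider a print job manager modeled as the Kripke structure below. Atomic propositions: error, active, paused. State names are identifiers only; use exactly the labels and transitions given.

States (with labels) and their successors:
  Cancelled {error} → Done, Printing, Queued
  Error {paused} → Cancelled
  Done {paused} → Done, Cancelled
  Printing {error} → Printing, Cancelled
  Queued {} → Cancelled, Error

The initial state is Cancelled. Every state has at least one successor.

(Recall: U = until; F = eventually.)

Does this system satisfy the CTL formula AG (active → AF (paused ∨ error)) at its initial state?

Satisfied

States satisfying active → AF (paused ∨ error): {Cancelled, Error, Done, Printing, Queued}.
States satisfying AG (active → AF (paused ∨ error)): {Cancelled, Error, Done, Printing, Queued}.
Every state reachable from Cancelled satisfies active → AF (paused ∨ error).
Cancelled ∈ Sat(AG (active → AF (paused ∨ error))).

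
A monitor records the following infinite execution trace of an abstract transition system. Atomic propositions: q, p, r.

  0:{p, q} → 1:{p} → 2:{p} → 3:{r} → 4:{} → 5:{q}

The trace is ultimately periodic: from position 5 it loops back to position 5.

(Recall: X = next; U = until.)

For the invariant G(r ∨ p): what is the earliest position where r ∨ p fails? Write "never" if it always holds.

4

Check r ∨ p at each position in order: 0 ✓, 1 ✓, 2 ✓, 3 ✓.
At position 4 the labels are {}, so r ∨ p is false there. This is the first violation.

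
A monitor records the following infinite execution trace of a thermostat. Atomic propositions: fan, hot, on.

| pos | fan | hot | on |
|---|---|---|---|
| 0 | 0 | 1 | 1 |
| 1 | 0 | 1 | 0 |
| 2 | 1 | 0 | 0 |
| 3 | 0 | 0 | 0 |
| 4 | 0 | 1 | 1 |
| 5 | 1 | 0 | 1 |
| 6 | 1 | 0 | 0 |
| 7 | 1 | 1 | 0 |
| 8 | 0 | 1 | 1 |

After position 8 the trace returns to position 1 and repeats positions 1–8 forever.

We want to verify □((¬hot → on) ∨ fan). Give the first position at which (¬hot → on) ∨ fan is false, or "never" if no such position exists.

Check (¬hot → on) ∨ fan at each position in order: 0 ✓, 1 ✓, 2 ✓.
At position 3 the labels are {}, so (¬hot → on) ∨ fan is false there. This is the first violation.

3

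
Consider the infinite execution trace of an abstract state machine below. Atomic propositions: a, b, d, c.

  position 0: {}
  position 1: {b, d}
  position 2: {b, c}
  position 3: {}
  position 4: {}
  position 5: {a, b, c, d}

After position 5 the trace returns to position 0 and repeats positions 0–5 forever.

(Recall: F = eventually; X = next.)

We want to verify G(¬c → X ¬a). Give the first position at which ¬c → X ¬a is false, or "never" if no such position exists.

Check ¬c → X ¬a at each position in order: 0 ✓, 1 ✓, 2 ✓, 3 ✓.
At position 4 the labels are {} and the next position 5 has {a, b, c, d}, so ¬c → X ¬a is false there. This is the first violation.

4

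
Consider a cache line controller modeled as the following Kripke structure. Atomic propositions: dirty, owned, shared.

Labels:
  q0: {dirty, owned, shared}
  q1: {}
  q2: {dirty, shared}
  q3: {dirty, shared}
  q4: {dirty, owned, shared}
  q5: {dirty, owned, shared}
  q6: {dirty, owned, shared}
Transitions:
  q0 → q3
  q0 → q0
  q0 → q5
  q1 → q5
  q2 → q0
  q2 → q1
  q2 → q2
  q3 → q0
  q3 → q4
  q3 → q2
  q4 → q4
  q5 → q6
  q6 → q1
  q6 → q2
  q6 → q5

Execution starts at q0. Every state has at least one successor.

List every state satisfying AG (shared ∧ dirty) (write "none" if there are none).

{q4}

States satisfying shared ∧ dirty: {q0, q2, q3, q4, q5, q6}.
States satisfying AG (shared ∧ dirty): {q4}.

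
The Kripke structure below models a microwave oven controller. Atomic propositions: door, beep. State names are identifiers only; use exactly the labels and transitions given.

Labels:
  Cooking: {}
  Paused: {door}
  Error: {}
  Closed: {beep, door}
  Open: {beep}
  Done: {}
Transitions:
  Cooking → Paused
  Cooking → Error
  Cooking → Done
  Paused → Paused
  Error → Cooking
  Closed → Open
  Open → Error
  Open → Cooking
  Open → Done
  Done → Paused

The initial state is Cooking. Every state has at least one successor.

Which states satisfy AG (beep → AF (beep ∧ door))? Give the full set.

{Cooking, Paused, Error, Done}

States satisfying beep → AF (beep ∧ door): {Cooking, Paused, Error, Closed, Done}.
States satisfying AG (beep → AF (beep ∧ door)): {Cooking, Paused, Error, Done}.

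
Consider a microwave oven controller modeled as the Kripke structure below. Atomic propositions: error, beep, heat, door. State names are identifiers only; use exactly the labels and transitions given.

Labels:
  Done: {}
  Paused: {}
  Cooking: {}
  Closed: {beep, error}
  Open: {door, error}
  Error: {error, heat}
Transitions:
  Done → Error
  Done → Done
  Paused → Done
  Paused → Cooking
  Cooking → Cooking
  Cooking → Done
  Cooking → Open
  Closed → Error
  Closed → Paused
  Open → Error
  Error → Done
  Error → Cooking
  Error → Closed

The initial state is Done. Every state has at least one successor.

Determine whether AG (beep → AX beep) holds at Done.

No

States satisfying beep → AX beep: {Done, Paused, Cooking, Open, Error}.
States satisfying AG (beep → AX beep): ∅.
Closed is reachable from Done and violates beep → AX beep, so AG fails at Done.
Done ∉ Sat(AG (beep → AX beep)).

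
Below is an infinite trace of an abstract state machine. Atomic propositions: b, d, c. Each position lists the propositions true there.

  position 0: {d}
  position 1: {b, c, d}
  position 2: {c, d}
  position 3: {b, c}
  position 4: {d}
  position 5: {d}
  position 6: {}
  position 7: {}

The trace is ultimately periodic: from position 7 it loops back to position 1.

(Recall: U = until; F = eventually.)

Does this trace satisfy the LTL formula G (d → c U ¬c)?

Yes

d → c U ¬c holds at every position 0..7, and those are all positions ever visited, so G (d → c U ¬c) holds.
Positions where d holds: 0, 1, 2, 4, 5.
Check c U ¬c at each: 0→ok, 1→ok, 2→ok, 4→ok, 5→ok.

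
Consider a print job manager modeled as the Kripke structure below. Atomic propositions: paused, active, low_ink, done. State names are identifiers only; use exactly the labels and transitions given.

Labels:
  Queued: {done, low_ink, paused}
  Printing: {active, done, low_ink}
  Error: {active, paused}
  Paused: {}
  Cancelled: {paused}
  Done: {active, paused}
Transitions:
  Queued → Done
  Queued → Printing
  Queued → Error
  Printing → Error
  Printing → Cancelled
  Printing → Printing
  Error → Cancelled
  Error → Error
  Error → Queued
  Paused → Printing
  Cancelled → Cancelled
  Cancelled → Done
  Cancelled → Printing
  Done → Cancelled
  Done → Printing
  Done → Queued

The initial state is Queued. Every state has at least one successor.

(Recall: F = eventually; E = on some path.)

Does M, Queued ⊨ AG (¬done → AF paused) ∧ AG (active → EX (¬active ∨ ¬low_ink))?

States satisfying ¬done → AF paused: {Queued, Printing, Error, Cancelled, Done}.
States satisfying AG (¬done → AF paused): {Queued, Printing, Error, Cancelled, Done}.
States satisfying active → EX (¬active ∨ ¬low_ink): {Queued, Printing, Error, Paused, Cancelled, Done}.
States satisfying AG (active → EX (¬active ∨ ¬low_ink)): {Queued, Printing, Error, Paused, Cancelled, Done}.
States satisfying AG (¬done → AF paused) ∧ AG (active → EX (¬active ∨ ¬low_ink)): {Queued, Printing, Error, Cancelled, Done}.
Queued ∈ Sat(AG (¬done → AF paused) ∧ AG (active → EX (¬active ∨ ¬low_ink))).

Satisfied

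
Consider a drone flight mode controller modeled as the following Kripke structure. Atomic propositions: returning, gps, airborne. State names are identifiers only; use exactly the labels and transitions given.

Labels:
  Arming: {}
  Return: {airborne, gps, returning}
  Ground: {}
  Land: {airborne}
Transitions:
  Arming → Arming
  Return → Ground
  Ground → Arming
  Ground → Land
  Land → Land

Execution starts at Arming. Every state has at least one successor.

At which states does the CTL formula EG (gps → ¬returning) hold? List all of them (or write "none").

{Arming, Ground, Land}

States satisfying gps → ¬returning: {Arming, Ground, Land}.
States satisfying EG (gps → ¬returning): {Arming, Ground, Land}.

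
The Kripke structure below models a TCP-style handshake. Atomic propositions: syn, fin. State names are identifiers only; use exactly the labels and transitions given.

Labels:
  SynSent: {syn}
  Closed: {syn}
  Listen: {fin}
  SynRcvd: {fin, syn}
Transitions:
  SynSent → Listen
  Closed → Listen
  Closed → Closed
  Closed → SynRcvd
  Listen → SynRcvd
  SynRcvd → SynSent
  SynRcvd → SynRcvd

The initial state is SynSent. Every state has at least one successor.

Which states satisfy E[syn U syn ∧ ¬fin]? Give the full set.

States satisfying syn: {SynSent, Closed, SynRcvd}.
States satisfying syn ∧ ¬fin: {SynSent, Closed}.
States satisfying E[syn U syn ∧ ¬fin]: {SynSent, Closed, SynRcvd}.

{SynSent, Closed, SynRcvd}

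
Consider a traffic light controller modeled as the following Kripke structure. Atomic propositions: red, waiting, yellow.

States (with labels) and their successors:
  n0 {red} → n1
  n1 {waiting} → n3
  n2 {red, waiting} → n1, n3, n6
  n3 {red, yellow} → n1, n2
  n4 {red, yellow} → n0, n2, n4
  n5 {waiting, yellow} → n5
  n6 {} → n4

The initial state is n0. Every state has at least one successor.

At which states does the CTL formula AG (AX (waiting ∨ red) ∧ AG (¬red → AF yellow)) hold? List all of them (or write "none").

{n5}

States satisfying AX (waiting ∨ red) ∧ AG (¬red → AF yellow): {n0, n1, n3, n4, n5, n6}.
States satisfying AG (AX (waiting ∨ red) ∧ AG (¬red → AF yellow)): {n5}.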